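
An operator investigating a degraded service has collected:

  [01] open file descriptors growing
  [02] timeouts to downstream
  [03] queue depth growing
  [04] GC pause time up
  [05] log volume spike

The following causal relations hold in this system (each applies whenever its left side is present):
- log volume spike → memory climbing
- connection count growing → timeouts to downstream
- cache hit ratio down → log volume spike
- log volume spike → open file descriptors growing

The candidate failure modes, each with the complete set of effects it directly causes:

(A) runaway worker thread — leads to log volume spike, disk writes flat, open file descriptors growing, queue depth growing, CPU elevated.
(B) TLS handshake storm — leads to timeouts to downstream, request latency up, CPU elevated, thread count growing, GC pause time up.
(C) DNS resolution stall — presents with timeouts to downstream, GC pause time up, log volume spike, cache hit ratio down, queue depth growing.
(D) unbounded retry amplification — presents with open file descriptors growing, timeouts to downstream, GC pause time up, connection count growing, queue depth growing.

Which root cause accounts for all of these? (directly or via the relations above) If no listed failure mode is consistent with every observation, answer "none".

Per-candidate check:
(A) runaway worker thread — open file descriptors growing match; timeouts to downstream miss; queue depth growing match; GC pause time up miss; log volume spike match
(B) TLS handshake storm — open file descriptors growing miss; timeouts to downstream match; queue depth growing miss; GC pause time up match; log volume spike miss
(C) DNS resolution stall — open file descriptors growing match (through log volume spike → open file descriptors growing); timeouts to downstream match; queue depth growing match; GC pause time up match; log volume spike match
(D) unbounded retry amplification — open file descriptors growing match; timeouts to downstream match; queue depth growing match; GC pause time up match; log volume spike miss
(C) alone accounts for all the evidence.

C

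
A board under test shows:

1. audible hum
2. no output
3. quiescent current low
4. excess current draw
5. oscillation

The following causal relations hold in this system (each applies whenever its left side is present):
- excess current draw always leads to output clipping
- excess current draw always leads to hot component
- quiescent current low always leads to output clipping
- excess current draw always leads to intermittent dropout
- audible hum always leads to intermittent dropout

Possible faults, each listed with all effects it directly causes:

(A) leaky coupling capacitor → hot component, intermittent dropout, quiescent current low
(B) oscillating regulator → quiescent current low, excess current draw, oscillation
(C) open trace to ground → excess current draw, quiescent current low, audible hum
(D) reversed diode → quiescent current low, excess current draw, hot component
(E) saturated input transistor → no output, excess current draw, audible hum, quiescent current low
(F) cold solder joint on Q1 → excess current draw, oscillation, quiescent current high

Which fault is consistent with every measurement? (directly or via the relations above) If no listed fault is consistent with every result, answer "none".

none

Checking each candidate against the observations:
(A) leaky coupling capacitor — audible hum miss; no output miss; quiescent current low match; excess current draw miss; oscillation miss
(B) oscillating regulator — audible hum miss; no output miss; quiescent current low match; excess current draw match; oscillation match
(C) open trace to ground — audible hum match; no output miss; quiescent current low match; excess current draw match; oscillation miss
(D) reversed diode — audible hum miss; no output miss; quiescent current low match; excess current draw match; oscillation miss
(E) saturated input transistor — audible hum match; no output match; quiescent current low match; excess current draw match; oscillation miss
(F) cold solder joint on Q1 — fails on audible hum, no output, quiescent current low (predicts quiescent current high, not quiescent current low)
Every candidate fails on at least one observation.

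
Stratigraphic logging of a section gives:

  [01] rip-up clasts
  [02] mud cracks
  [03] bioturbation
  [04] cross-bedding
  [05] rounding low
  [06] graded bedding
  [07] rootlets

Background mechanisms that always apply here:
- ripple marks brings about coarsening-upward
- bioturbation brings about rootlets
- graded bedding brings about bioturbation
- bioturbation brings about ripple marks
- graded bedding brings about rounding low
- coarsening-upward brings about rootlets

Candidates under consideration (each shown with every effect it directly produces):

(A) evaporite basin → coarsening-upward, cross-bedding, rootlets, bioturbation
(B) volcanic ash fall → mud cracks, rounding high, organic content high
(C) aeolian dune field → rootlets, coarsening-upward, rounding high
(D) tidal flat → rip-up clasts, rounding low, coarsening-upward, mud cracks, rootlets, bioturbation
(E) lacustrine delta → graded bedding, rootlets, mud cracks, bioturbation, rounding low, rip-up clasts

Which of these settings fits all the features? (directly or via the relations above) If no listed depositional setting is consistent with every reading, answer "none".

Testing each hypothesis:
(A) evaporite basin — rip-up clasts miss; mud cracks miss; bioturbation match; cross-bedding match; rounding low miss; graded bedding miss; rootlets match
(B) volcanic ash fall — rip-up clasts miss; mud cracks match; bioturbation miss; cross-bedding miss; rounding low miss; graded bedding miss; rootlets miss
(C) aeolian dune field — fails on rip-up clasts, mud cracks, bioturbation, cross-bedding, rounding low, graded bedding (predicts rounding high, not rounding low)
(D) tidal flat — rip-up clasts match; mud cracks match; bioturbation match; cross-bedding miss; rounding low match; graded bedding miss; rootlets match
(E) lacustrine delta — rip-up clasts match; mud cracks match; bioturbation match; cross-bedding miss; rounding low match; graded bedding match; rootlets match
Every candidate fails on at least one observation.

none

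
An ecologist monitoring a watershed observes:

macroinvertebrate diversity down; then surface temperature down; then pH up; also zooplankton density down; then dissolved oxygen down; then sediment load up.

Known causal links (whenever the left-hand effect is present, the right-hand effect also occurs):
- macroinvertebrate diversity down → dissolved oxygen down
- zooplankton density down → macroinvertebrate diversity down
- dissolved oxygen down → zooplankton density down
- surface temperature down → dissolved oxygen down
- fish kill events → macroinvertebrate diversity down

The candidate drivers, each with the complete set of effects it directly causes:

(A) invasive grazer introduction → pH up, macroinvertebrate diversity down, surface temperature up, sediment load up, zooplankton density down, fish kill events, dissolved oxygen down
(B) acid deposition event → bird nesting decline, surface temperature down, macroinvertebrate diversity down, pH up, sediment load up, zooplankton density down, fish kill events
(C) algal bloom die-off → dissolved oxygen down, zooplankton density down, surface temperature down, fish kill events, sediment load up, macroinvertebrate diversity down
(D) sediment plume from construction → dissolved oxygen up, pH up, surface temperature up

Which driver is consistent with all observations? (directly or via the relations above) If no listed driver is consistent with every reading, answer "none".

B

Checking each candidate against the observations:
(A) invasive grazer introduction — fails on surface temperature down (predicts surface temperature up, not surface temperature down)
(B) acid deposition event — accounts for every observation (dissolved oxygen down by macroinvertebrate diversity down → dissolved oxygen down)
(C) algal bloom die-off — does not account for pH up
(D) sediment plume from construction — macroinvertebrate diversity down ✗; surface temperature down ✗; pH up ✓; zooplankton density down ✗; dissolved oxygen down ✗; sediment load up ✗
(B) is the only candidate with no mismatches.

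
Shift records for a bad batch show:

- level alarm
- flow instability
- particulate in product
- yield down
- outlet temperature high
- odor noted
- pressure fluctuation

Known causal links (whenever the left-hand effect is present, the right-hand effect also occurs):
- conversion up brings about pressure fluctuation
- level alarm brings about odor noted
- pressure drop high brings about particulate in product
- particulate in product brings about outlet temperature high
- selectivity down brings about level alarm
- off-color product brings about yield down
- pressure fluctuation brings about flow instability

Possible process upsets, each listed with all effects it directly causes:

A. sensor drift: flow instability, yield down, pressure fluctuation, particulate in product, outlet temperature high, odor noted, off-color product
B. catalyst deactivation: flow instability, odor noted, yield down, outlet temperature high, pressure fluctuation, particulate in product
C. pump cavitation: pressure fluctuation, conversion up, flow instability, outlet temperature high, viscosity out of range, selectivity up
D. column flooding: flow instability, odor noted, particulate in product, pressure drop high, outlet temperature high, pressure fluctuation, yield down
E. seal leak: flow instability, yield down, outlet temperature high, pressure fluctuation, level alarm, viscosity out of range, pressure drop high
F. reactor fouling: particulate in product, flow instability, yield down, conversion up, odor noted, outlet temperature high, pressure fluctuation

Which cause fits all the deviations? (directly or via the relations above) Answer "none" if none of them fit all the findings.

E

Per-candidate check:
(A) sensor drift — level alarm miss; flow instability match; particulate in product match; yield down match; outlet temperature high match; odor noted match; pressure fluctuation match
(B) catalyst deactivation — does not account for level alarm
(C) pump cavitation — level alarm miss; flow instability match; particulate in product miss; yield down miss; outlet temperature high match; odor noted miss; pressure fluctuation match
(D) column flooding — level alarm miss; flow instability match; particulate in product match; yield down match; outlet temperature high match; odor noted match; pressure fluctuation match
(E) seal leak — level alarm match; flow instability match; particulate in product match (via pressure drop high → particulate in product); yield down match; outlet temperature high match; odor noted match (via level alarm → odor noted); pressure fluctuation match
(F) reactor fouling — level alarm miss; flow instability match; particulate in product match; yield down match; outlet temperature high match; odor noted match; pressure fluctuation match
(E) is the only candidate with no mismatches.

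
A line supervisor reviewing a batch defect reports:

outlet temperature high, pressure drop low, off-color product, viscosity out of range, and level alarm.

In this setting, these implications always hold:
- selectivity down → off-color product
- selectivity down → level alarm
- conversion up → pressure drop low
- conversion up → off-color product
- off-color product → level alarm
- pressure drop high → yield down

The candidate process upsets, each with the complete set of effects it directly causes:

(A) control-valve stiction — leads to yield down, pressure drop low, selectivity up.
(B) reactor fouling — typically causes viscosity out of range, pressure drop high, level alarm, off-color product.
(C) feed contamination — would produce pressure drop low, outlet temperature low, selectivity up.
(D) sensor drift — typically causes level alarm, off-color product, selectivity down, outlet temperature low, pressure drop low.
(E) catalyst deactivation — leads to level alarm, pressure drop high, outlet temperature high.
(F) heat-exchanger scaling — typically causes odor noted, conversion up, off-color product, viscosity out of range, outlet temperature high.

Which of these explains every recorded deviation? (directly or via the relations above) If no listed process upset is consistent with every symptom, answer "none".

For each candidate, compare predicted effects to what was observed:
(A) control-valve stiction — does not account for outlet temperature high, off-color product, viscosity out of range, level alarm
(B) reactor fouling — outlet temperature high -; pressure drop low -; off-color product +; viscosity out of range +; level alarm +
(C) feed contamination — outlet temperature high -; pressure drop low +; off-color product -; viscosity out of range -; level alarm -
(D) sensor drift — outlet temperature high -; pressure drop low +; off-color product +; viscosity out of range -; level alarm +
(E) catalyst deactivation — outlet temperature high +; pressure drop low -; off-color product -; viscosity out of range -; level alarm +
(F) heat-exchanger scaling — outlet temperature high +; pressure drop low + (through conversion up → pressure drop low); off-color product +; viscosity out of range +; level alarm + (through off-color product → level alarm)
(F) is the only candidate with no mismatches.

F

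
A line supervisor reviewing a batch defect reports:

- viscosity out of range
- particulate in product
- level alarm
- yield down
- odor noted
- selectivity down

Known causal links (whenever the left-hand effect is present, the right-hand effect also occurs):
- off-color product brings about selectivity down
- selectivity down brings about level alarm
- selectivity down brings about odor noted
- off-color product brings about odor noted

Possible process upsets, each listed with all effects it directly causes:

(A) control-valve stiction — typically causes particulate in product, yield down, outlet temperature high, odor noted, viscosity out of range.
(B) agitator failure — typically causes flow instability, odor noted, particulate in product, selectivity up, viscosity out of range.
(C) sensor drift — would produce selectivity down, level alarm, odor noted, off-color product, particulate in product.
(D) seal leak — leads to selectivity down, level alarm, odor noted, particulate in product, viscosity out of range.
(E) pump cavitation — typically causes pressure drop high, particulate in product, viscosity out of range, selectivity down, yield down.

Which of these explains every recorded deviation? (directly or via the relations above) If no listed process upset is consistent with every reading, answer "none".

Per-candidate check:
(A) control-valve stiction — viscosity out of range +; particulate in product +; level alarm -; yield down +; odor noted +; selectivity down -
(B) agitator failure — viscosity out of range +; particulate in product +; level alarm -; yield down -; odor noted +; selectivity down -
(C) sensor drift — does not account for viscosity out of range, yield down
(D) seal leak — viscosity out of range +; particulate in product +; level alarm +; yield down -; odor noted +; selectivity down +
(E) pump cavitation — accounts for every observation (level alarm by selectivity down → level alarm)
Only (E) is consistent with every observation.

E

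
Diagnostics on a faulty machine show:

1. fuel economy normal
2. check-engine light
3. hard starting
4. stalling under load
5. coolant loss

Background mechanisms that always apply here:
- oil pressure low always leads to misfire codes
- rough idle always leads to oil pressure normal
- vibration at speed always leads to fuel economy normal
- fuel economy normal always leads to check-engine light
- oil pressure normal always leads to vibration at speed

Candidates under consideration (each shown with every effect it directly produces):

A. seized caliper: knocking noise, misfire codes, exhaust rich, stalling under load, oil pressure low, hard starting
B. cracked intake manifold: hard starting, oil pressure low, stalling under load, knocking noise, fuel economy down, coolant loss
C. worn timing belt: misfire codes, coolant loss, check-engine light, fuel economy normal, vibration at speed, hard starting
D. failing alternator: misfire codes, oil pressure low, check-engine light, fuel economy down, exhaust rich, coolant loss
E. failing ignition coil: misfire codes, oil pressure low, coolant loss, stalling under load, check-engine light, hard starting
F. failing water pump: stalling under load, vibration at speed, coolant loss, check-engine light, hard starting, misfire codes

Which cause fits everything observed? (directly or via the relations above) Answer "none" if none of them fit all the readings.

F

Per-candidate check:
(A) seized caliper — fuel economy normal miss; check-engine light miss; hard starting match; stalling under load match; coolant loss miss
(B) cracked intake manifold — fuel economy normal miss; check-engine light miss; hard starting match; stalling under load match; coolant loss match
(C) worn timing belt — fuel economy normal match; check-engine light match; hard starting match; stalling under load miss; coolant loss match
(D) failing alternator — fails on fuel economy normal, hard starting, stalling under load (predicts fuel economy down, not fuel economy normal)
(E) failing ignition coil — does not account for fuel economy normal
(F) failing water pump — accounts for every observation (fuel economy normal by vibration at speed → fuel economy normal)
Only (F) is consistent with every observation.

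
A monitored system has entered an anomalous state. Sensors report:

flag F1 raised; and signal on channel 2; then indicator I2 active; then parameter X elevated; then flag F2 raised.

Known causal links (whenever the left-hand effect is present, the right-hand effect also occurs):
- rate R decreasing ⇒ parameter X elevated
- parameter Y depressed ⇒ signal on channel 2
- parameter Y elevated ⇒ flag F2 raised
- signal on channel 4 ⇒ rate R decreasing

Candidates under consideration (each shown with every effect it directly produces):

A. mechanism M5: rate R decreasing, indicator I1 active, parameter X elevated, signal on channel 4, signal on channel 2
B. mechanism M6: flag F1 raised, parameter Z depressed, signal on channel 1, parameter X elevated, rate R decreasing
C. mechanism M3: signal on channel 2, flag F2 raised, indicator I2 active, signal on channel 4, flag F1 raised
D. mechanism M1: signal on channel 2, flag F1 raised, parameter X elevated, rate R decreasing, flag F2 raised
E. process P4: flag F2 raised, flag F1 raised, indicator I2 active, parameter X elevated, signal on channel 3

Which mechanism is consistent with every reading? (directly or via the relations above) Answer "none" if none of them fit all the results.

C

Per-candidate check:
(A) mechanism M5 — flag F1 raised ✗; signal on channel 2 ✓; indicator I2 active ✗; parameter X elevated ✓; flag F2 raised ✗
(B) mechanism M6 — flag F1 raised ✓; signal on channel 2 ✗; indicator I2 active ✗; parameter X elevated ✓; flag F2 raised ✗
(C) mechanism M3 — flag F1 raised ✓; signal on channel 2 ✓; indicator I2 active ✓; parameter X elevated ✓ (via signal on channel 4 → rate R decreasing → parameter X elevated); flag F2 raised ✓
(D) mechanism M1 — does not account for indicator I2 active
(E) process P4 — does not account for signal on channel 2
(C) is the only candidate with no mismatches.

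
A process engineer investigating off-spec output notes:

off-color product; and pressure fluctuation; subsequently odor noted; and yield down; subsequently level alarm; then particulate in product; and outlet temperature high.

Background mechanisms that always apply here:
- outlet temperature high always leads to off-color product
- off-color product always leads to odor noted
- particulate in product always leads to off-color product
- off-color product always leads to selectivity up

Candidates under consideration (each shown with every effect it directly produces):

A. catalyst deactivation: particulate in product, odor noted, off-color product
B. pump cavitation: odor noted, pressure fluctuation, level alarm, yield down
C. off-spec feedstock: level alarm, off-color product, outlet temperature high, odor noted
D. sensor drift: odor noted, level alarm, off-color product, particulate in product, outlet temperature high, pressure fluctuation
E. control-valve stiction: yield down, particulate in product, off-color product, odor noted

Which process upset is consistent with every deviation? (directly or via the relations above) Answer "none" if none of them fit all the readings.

none

Checking each candidate against the observations:
(A) catalyst deactivation — does not account for pressure fluctuation, yield down, level alarm, outlet temperature high
(B) pump cavitation — does not account for off-color product, particulate in product, outlet temperature high
(C) off-spec feedstock — off-color product match; pressure fluctuation miss; odor noted match; yield down miss; level alarm match; particulate in product miss; outlet temperature high match
(D) sensor drift — off-color product match; pressure fluctuation match; odor noted match; yield down miss; level alarm match; particulate in product match; outlet temperature high match
(E) control-valve stiction — does not account for pressure fluctuation, level alarm, outlet temperature high
None of the listed candidates fits everything.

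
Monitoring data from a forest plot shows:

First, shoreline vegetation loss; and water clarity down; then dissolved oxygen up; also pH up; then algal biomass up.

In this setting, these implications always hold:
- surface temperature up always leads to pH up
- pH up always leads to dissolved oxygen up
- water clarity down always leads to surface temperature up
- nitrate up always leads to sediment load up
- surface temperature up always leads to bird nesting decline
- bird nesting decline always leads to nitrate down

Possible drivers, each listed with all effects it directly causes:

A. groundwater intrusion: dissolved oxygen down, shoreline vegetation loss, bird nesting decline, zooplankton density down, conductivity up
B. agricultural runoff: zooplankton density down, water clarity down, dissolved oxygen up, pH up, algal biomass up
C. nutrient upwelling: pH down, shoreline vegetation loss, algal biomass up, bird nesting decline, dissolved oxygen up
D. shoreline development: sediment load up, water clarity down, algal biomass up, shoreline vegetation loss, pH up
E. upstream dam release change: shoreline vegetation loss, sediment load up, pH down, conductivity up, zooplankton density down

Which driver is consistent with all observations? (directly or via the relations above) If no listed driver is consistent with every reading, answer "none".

D

Checking each candidate against the observations:
(A) groundwater intrusion — shoreline vegetation loss match; water clarity down miss; dissolved oxygen up miss; pH up miss; algal biomass up miss
(B) agricultural runoff — does not account for shoreline vegetation loss
(C) nutrient upwelling — shoreline vegetation loss match; water clarity down miss; dissolved oxygen up match; pH up miss; algal biomass up match
(D) shoreline development — shoreline vegetation loss match; water clarity down match; dissolved oxygen up match (by pH up → dissolved oxygen up); pH up match; algal biomass up match
(E) upstream dam release change — fails on water clarity down, dissolved oxygen up, pH up, algal biomass up (predicts pH down, not pH up)
Only (D) is consistent with every observation.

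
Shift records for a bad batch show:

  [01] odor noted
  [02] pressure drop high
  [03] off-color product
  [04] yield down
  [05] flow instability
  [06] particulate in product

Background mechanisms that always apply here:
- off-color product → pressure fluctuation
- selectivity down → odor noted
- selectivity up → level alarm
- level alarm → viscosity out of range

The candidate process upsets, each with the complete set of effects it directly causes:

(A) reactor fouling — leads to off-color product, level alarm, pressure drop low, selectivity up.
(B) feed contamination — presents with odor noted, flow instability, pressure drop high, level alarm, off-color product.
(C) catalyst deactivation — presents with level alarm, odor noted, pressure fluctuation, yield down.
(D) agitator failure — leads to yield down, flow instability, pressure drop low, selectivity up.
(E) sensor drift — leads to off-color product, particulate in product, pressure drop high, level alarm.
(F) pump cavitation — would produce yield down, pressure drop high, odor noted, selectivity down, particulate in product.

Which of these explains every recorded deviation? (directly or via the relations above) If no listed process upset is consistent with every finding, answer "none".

Per-candidate check:
(A) reactor fouling — fails on odor noted, pressure drop high, yield down, flow instability, particulate in product (predicts pressure drop low, not pressure drop high)
(B) feed contamination — does not account for yield down, particulate in product
(C) catalyst deactivation — odor noted match; pressure drop high miss; off-color product miss; yield down match; flow instability miss; particulate in product miss
(D) agitator failure — odor noted miss; pressure drop high miss; off-color product miss; yield down match; flow instability match; particulate in product miss
(E) sensor drift — odor noted miss; pressure drop high match; off-color product match; yield down miss; flow instability miss; particulate in product match
(F) pump cavitation — does not account for off-color product, flow instability
Every candidate fails on at least one observation.

none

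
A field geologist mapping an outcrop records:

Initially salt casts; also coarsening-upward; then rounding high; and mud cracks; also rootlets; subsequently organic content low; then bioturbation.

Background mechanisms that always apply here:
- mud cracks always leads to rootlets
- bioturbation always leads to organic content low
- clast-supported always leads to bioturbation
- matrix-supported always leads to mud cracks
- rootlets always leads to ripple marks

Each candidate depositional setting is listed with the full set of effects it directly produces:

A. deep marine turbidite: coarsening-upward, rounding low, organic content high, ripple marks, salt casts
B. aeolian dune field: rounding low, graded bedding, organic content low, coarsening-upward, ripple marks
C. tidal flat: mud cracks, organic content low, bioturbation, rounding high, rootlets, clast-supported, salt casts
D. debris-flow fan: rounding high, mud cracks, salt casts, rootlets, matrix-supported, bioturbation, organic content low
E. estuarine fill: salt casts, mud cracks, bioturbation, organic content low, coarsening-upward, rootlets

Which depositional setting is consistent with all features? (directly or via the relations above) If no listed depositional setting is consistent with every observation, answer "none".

none

For each candidate, compare predicted effects to what was observed:
(A) deep marine turbidite — fails on rounding high, mud cracks, rootlets, organic content low, bioturbation (predicts rounding low, not rounding high; predicts organic content high, not organic content low)
(B) aeolian dune field — salt casts -; coarsening-upward +; rounding high -; mud cracks -; rootlets -; organic content low +; bioturbation -
(C) tidal flat — salt casts +; coarsening-upward -; rounding high +; mud cracks +; rootlets +; organic content low +; bioturbation +
(D) debris-flow fan — salt casts +; coarsening-upward -; rounding high +; mud cracks +; rootlets +; organic content low +; bioturbation +
(E) estuarine fill — does not account for rounding high
None of the listed candidates fits everything.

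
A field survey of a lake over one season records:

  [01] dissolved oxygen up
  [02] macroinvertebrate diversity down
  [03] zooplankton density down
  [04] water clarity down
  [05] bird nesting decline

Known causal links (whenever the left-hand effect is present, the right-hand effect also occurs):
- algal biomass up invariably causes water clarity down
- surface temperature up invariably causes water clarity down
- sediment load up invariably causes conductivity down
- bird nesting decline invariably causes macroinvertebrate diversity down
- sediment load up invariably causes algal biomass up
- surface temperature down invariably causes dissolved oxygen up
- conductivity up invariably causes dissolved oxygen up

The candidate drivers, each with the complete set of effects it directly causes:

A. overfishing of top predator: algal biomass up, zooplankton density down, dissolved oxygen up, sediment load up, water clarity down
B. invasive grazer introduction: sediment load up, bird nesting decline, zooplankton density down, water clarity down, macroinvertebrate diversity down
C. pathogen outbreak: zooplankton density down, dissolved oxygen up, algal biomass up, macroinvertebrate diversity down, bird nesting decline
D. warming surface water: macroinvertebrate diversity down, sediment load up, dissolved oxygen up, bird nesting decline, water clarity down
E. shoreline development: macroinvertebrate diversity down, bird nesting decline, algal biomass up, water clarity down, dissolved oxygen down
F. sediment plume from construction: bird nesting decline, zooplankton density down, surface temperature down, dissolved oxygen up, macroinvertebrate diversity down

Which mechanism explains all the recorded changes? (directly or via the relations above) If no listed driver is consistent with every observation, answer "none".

Testing each hypothesis:
(A) overfishing of top predator — does not account for macroinvertebrate diversity down, bird nesting decline
(B) invasive grazer introduction — dissolved oxygen up NO; macroinvertebrate diversity down yes; zooplankton density down yes; water clarity down yes; bird nesting decline yes
(C) pathogen outbreak — accounts for every observation (water clarity down via algal biomass up → water clarity down)
(D) warming surface water — dissolved oxygen up yes; macroinvertebrate diversity down yes; zooplankton density down NO; water clarity down yes; bird nesting decline yes
(E) shoreline development — dissolved oxygen up NO; macroinvertebrate diversity down yes; zooplankton density down NO; water clarity down yes; bird nesting decline yes
(F) sediment plume from construction — does not account for water clarity down
Only (C) is consistent with every observation.

C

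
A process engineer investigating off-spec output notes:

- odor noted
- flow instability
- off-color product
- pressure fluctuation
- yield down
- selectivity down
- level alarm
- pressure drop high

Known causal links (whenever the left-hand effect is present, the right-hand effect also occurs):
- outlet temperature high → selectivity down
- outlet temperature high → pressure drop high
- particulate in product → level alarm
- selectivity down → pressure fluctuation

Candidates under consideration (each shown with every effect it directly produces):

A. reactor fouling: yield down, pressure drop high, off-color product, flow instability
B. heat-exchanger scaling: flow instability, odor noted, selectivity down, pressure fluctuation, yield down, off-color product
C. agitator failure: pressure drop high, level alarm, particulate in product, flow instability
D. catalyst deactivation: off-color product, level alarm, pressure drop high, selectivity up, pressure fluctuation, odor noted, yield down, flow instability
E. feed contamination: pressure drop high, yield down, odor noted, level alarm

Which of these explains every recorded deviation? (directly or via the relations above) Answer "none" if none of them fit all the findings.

For each candidate, compare predicted effects to what was observed:
(A) reactor fouling — does not account for odor noted, pressure fluctuation, selectivity down, level alarm
(B) heat-exchanger scaling — does not account for level alarm, pressure drop high
(C) agitator failure — odor noted NO; flow instability yes; off-color product NO; pressure fluctuation NO; yield down NO; selectivity down NO; level alarm yes; pressure drop high yes
(D) catalyst deactivation — odor noted yes; flow instability yes; off-color product yes; pressure fluctuation yes; yield down yes; selectivity down NO; level alarm yes; pressure drop high yes
(E) feed contamination — does not account for flow instability, off-color product, pressure fluctuation, selectivity down
No candidate is consistent with all observations.

none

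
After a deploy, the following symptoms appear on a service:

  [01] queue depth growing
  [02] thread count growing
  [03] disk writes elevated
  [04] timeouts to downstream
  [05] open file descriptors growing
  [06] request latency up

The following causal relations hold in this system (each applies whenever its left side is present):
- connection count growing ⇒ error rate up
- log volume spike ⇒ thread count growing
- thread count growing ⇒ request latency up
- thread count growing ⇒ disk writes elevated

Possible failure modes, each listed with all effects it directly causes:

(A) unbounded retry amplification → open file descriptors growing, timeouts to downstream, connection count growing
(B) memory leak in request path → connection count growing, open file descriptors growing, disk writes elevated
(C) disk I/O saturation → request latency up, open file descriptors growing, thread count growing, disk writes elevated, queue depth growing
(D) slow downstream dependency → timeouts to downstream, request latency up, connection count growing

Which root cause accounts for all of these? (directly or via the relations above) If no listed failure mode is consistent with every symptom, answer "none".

none

For each candidate, compare predicted effects to what was observed:
(A) unbounded retry amplification — does not account for queue depth growing, thread count growing, disk writes elevated, request latency up
(B) memory leak in request path — does not account for queue depth growing, thread count growing, timeouts to downstream, request latency up
(C) disk I/O saturation — does not account for timeouts to downstream
(D) slow downstream dependency — does not account for queue depth growing, thread count growing, disk writes elevated, open file descriptors growing
None of the listed candidates fits everything.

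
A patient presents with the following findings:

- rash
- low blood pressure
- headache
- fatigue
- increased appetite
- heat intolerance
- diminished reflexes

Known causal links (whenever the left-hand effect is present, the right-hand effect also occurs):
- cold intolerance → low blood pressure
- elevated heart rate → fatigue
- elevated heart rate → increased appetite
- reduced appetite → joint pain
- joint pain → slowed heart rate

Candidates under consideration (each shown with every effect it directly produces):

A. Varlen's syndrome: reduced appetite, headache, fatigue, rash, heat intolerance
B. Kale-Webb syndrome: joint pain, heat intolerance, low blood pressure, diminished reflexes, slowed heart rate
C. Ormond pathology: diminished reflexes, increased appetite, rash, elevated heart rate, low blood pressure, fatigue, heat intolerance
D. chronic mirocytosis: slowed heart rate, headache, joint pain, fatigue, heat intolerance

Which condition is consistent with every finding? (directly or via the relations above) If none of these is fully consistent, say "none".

For each candidate, compare predicted effects to what was observed:
(A) Varlen's syndrome — fails on low blood pressure, increased appetite, diminished reflexes (predicts reduced appetite, not increased appetite)
(B) Kale-Webb syndrome — rash ✗; low blood pressure ✓; headache ✗; fatigue ✗; increased appetite ✗; heat intolerance ✓; diminished reflexes ✓
(C) Ormond pathology — rash ✓; low blood pressure ✓; headache ✗; fatigue ✓; increased appetite ✓; heat intolerance ✓; diminished reflexes ✓
(D) chronic mirocytosis — rash ✗; low blood pressure ✗; headache ✓; fatigue ✓; increased appetite ✗; heat intolerance ✓; diminished reflexes ✗
Every candidate fails on at least one observation.

none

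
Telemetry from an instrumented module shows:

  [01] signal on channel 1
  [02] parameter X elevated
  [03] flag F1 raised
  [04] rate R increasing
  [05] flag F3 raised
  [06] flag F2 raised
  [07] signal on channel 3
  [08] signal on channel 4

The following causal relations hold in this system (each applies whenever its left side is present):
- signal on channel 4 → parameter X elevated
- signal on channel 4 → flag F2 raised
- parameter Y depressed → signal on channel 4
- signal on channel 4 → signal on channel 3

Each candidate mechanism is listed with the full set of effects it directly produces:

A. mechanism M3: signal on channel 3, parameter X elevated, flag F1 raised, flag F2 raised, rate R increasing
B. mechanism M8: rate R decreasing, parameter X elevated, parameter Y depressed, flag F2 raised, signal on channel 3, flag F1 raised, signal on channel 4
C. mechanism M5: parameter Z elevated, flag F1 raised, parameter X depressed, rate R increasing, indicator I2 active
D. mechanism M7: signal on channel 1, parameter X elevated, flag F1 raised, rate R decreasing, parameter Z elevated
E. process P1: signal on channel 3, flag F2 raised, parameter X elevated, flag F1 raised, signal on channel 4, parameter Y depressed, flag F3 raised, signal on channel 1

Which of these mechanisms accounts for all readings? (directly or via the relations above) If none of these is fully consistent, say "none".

For each candidate, compare predicted effects to what was observed:
(A) mechanism M3 — does not account for signal on channel 1, flag F3 raised, signal on channel 4
(B) mechanism M8 — fails on signal on channel 1, rate R increasing, flag F3 raised (predicts rate R decreasing, not rate R increasing)
(C) mechanism M5 — signal on channel 1 NO; parameter X elevated NO; flag F1 raised yes; rate R increasing yes; flag F3 raised NO; flag F2 raised NO; signal on channel 3 NO; signal on channel 4 NO
(D) mechanism M7 — signal on channel 1 yes; parameter X elevated yes; flag F1 raised yes; rate R increasing NO; flag F3 raised NO; flag F2 raised NO; signal on channel 3 NO; signal on channel 4 NO
(E) process P1 — signal on channel 1 yes; parameter X elevated yes; flag F1 raised yes; rate R increasing NO; flag F3 raised yes; flag F2 raised yes; signal on channel 3 yes; signal on channel 4 yes
None of the listed candidates fits everything.

none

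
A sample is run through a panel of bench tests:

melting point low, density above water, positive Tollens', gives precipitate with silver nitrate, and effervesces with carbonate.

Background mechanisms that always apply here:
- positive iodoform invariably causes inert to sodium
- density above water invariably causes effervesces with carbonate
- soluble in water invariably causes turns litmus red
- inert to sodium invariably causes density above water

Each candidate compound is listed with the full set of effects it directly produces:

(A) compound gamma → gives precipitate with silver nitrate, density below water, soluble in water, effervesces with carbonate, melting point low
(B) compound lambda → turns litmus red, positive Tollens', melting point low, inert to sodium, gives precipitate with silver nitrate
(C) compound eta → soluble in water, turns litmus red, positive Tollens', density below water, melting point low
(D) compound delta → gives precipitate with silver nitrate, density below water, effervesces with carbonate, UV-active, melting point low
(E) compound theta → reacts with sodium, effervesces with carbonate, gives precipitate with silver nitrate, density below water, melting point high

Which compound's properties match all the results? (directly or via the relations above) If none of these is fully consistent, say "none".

B

Per-candidate check:
(A) compound gamma — melting point low yes; density above water NO; positive Tollens' NO; gives precipitate with silver nitrate yes; effervesces with carbonate yes
(B) compound lambda — accounts for every observation (density above water by inert to sodium → density above water)
(C) compound eta — fails on density above water, gives precipitate with silver nitrate, effervesces with carbonate (predicts density below water, not density above water)
(D) compound delta — melting point low yes; density above water NO; positive Tollens' NO; gives precipitate with silver nitrate yes; effervesces with carbonate yes
(E) compound theta — melting point low NO; density above water NO; positive Tollens' NO; gives precipitate with silver nitrate yes; effervesces with carbonate yes
Only (B) is consistent with every observation.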